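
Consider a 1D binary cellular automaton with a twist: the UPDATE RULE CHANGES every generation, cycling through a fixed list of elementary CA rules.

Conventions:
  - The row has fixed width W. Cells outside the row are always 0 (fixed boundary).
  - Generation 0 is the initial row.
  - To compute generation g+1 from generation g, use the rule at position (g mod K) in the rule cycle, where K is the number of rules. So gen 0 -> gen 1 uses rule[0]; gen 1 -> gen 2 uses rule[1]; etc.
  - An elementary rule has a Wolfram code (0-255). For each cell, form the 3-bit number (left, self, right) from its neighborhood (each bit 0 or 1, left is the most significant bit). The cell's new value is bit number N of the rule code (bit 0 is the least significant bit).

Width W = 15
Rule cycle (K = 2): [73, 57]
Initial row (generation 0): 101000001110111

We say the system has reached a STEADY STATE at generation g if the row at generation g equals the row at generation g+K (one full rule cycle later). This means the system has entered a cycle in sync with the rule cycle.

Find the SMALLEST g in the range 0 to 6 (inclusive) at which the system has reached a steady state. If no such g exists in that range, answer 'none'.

Answer: none

Derivation:
Gen 0: 101000001110111
Gen 1 (rule 73): 000011101010101
Gen 2 (rule 57): 111010010101010
Gen 3 (rule 73): 101000000000000
Gen 4 (rule 57): 010111111111111
Gen 5 (rule 73): 000100000000001
Gen 6 (rule 57): 110011111111100
Gen 7 (rule 73): 110010000000101
Gen 8 (rule 57): 101001111110010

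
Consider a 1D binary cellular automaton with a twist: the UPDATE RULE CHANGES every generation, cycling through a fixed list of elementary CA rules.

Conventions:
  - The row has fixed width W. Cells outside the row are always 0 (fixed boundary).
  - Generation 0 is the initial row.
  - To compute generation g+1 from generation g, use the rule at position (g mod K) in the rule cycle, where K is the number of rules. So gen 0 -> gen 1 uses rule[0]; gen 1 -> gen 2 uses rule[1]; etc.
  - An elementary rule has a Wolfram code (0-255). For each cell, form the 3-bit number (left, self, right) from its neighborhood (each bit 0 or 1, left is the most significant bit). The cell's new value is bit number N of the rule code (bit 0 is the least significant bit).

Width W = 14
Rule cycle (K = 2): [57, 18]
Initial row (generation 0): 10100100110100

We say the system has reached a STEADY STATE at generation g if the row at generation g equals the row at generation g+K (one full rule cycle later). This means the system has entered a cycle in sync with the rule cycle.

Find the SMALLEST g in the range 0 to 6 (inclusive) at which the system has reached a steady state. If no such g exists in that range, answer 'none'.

Answer: 4

Derivation:
Gen 0: 10100100110100
Gen 1 (rule 57): 01010010101011
Gen 2 (rule 18): 10001100000000
Gen 3 (rule 57): 01101011111111
Gen 4 (rule 18): 10000000000000
Gen 5 (rule 57): 01111111111111
Gen 6 (rule 18): 10000000000000
Gen 7 (rule 57): 01111111111111
Gen 8 (rule 18): 10000000000000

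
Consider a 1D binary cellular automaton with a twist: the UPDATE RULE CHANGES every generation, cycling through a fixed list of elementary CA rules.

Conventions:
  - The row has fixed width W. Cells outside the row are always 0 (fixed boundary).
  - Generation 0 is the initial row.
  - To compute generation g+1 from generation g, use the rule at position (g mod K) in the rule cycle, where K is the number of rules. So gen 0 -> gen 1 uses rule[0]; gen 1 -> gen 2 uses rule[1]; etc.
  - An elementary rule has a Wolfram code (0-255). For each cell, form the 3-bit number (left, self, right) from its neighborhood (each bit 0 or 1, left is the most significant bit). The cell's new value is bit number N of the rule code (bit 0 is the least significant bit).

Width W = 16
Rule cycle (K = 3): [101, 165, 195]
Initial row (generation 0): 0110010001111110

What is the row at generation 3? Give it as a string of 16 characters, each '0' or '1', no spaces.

Gen 0: 0110010001111110
Gen 1 (rule 101): 0010010100000010
Gen 2 (rule 165): 1010011101111010
Gen 3 (rule 195): 0000101100111000

Answer: 0000101100111000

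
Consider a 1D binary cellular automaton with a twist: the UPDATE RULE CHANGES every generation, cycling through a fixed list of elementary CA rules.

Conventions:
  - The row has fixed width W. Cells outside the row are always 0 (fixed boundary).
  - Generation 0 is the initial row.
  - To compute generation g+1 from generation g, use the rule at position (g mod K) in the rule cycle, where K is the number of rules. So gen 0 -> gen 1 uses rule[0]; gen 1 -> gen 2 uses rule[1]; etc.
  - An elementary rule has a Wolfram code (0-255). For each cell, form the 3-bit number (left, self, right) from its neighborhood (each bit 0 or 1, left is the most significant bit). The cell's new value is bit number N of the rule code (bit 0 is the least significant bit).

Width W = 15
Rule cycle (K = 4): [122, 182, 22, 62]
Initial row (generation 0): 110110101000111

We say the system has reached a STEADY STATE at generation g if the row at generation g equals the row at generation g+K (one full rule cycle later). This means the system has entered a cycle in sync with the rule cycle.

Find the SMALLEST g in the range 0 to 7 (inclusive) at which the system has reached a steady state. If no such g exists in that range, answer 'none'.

Gen 0: 110110101000111
Gen 1 (rule 122): 111111010101101
Gen 2 (rule 182): 011110111110011
Gen 3 (rule 22): 100000000001100
Gen 4 (rule 62): 110000000011010
Gen 5 (rule 122): 111000000111101
Gen 6 (rule 182): 010100001011011
Gen 7 (rule 22): 110110011000000
Gen 8 (rule 62): 101101110100000
Gen 9 (rule 122): 011111011010000
Gen 10 (rule 182): 101110100111000
Gen 11 (rule 22): 100000111000100

Answer: none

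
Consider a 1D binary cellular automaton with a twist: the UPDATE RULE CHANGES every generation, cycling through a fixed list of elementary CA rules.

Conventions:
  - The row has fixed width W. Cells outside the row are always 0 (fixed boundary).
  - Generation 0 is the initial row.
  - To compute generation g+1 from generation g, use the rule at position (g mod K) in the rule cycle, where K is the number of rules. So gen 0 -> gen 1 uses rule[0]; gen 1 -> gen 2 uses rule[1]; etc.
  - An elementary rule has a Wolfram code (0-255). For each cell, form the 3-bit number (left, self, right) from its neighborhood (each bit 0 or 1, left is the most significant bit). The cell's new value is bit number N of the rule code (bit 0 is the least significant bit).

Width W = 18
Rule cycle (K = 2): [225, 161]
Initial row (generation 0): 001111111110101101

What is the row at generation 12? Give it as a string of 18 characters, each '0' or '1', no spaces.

Answer: 010000100111110000

Derivation:
Gen 0: 001111111110101101
Gen 1 (rule 225): 100111111111010110
Gen 2 (rule 161): 000011111110101000
Gen 3 (rule 225): 111001111111010011
Gen 4 (rule 161): 010000111110100000
Gen 5 (rule 225): 000110011111001111
Gen 6 (rule 161): 110000001110000110
Gen 7 (rule 225): 010111100110110010
Gen 8 (rule 161): 001011000001000000
Gen 9 (rule 225): 100101011100011111
Gen 10 (rule 161): 000010101001001110
Gen 11 (rule 225): 111001010000000110
Gen 12 (rule 161): 010000100111110000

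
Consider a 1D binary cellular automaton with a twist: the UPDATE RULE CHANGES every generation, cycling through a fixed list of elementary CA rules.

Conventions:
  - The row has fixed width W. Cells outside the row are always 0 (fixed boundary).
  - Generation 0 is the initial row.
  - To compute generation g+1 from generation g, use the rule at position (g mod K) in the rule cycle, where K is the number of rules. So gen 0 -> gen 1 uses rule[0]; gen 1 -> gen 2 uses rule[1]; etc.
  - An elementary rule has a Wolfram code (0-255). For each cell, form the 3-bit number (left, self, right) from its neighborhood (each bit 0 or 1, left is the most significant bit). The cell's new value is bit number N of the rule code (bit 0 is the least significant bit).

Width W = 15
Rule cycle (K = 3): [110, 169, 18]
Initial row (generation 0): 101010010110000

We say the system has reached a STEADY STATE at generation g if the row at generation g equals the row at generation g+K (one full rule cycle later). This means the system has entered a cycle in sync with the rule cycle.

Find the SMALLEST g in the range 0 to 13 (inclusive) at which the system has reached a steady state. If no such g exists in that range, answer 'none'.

Gen 0: 101010010110000
Gen 1 (rule 110): 111110111110000
Gen 2 (rule 169): 111101111100111
Gen 3 (rule 18): 000000000011000
Gen 4 (rule 110): 000000000111000
Gen 5 (rule 169): 111111110110011
Gen 6 (rule 18): 000000000001100
Gen 7 (rule 110): 000000000011100
Gen 8 (rule 169): 111111111011001
Gen 9 (rule 18): 000000000000110
Gen 10 (rule 110): 000000000001110
Gen 11 (rule 169): 111111111101100
Gen 12 (rule 18): 000000000000010
Gen 13 (rule 110): 000000000000110
Gen 14 (rule 169): 111111111110100
Gen 15 (rule 18): 000000000000010
Gen 16 (rule 110): 000000000000110

Answer: 12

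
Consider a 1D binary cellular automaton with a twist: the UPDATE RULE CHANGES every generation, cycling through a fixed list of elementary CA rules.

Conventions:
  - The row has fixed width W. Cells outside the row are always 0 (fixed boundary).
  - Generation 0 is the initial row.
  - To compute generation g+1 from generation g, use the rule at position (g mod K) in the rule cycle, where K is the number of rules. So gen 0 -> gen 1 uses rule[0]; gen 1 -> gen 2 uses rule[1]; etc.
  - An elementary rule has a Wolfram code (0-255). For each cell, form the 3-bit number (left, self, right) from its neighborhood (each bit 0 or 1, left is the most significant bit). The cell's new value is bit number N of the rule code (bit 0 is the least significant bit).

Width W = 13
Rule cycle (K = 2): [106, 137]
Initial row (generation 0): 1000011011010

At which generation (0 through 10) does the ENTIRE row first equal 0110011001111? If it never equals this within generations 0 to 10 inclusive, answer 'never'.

Answer: 6

Derivation:
Gen 0: 1000011011010
Gen 1 (rule 106): 0000111111100
Gen 2 (rule 137): 1110111111001
Gen 3 (rule 106): 1011100001010
Gen 4 (rule 137): 0011001100000
Gen 5 (rule 106): 0111011100000
Gen 6 (rule 137): 0110011001111
Gen 7 (rule 106): 1110111011001
Gen 8 (rule 137): 1100110010000
Gen 9 (rule 106): 1101110100000
Gen 10 (rule 137): 1001100001111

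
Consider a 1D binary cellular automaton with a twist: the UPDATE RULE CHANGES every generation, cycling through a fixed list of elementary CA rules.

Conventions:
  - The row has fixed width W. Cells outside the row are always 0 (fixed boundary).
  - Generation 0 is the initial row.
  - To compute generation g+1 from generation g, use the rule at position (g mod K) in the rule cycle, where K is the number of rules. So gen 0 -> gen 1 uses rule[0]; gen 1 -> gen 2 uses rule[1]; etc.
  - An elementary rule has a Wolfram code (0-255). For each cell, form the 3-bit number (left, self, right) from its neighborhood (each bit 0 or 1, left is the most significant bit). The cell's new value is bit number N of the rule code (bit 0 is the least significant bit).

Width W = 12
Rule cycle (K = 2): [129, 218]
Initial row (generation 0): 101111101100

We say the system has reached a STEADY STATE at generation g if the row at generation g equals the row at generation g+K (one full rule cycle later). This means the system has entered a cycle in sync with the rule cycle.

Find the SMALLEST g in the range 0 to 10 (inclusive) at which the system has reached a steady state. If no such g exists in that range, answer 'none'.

Answer: 10

Derivation:
Gen 0: 101111101100
Gen 1 (rule 129): 000111000001
Gen 2 (rule 218): 001111100010
Gen 3 (rule 129): 100111001000
Gen 4 (rule 218): 011111110100
Gen 5 (rule 129): 001111100001
Gen 6 (rule 218): 011111110010
Gen 7 (rule 129): 001111100000
Gen 8 (rule 218): 011111110000
Gen 9 (rule 129): 001111100111
Gen 10 (rule 218): 011111111111
Gen 11 (rule 129): 001111111110
Gen 12 (rule 218): 011111111111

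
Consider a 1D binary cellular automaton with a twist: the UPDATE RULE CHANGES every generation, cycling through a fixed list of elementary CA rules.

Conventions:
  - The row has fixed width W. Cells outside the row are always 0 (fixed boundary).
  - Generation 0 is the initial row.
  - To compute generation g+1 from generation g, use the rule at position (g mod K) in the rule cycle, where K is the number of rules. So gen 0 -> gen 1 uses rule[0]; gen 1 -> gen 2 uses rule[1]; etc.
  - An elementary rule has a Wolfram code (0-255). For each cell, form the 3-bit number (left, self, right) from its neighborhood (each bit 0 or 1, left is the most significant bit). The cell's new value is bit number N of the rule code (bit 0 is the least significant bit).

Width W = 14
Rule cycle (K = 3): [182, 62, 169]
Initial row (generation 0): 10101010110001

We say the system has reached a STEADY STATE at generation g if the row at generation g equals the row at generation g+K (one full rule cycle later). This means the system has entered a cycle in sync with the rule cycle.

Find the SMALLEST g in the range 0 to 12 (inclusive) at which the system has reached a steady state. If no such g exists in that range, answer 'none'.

Gen 0: 10101010110001
Gen 1 (rule 182): 11111111001011
Gen 2 (rule 62): 10000000111110
Gen 3 (rule 169): 00111110111100
Gen 4 (rule 182): 01011101011010
Gen 5 (rule 62): 11110011110111
Gen 6 (rule 169): 11100011101110
Gen 7 (rule 182): 01010101010101
Gen 8 (rule 62): 11111111111111
Gen 9 (rule 169): 11111111111110
Gen 10 (rule 182): 01111111111101
Gen 11 (rule 62): 11000000000011
Gen 12 (rule 169): 10011111111010
Gen 13 (rule 182): 11101111110111
Gen 14 (rule 62): 10011000001100
Gen 15 (rule 169): 00010011101001

Answer: none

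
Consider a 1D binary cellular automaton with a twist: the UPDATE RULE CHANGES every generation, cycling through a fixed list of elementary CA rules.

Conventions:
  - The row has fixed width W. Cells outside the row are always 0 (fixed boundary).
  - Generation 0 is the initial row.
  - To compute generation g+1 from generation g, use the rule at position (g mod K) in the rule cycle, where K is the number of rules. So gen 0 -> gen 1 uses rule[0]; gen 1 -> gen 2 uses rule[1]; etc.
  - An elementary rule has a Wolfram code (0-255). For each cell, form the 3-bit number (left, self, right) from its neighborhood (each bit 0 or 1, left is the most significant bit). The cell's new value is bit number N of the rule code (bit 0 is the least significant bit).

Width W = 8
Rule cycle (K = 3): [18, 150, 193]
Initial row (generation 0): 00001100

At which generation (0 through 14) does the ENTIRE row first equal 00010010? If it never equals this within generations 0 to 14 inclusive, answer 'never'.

Answer: 1

Derivation:
Gen 0: 00001100
Gen 1 (rule 18): 00010010
Gen 2 (rule 150): 00111111
Gen 3 (rule 193): 10011111
Gen 4 (rule 18): 01100000
Gen 5 (rule 150): 10010000
Gen 6 (rule 193): 00000111
Gen 7 (rule 18): 00001000
Gen 8 (rule 150): 00011100
Gen 9 (rule 193): 11001101
Gen 10 (rule 18): 00110000
Gen 11 (rule 150): 01001000
Gen 12 (rule 193): 00000011
Gen 13 (rule 18): 00000100
Gen 14 (rule 150): 00001110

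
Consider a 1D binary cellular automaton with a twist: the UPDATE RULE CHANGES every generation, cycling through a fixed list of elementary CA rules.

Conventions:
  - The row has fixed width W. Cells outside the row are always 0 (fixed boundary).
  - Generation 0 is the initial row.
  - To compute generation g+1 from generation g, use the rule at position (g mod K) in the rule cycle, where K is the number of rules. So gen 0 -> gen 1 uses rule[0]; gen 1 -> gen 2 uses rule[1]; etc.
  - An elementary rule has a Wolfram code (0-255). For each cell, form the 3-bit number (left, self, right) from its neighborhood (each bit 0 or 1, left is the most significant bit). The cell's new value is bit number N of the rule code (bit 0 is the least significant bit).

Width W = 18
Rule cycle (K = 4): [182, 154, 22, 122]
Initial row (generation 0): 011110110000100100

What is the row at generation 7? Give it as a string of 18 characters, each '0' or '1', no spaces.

Gen 0: 011110110000100100
Gen 1 (rule 182): 101101001001111110
Gen 2 (rule 154): 001000110111111101
Gen 3 (rule 22): 011101000000000001
Gen 4 (rule 122): 110110100000000010
Gen 5 (rule 182): 001001110000000111
Gen 6 (rule 154): 010111101000001110
Gen 7 (rule 22): 110000001100010001

Answer: 110000001100010001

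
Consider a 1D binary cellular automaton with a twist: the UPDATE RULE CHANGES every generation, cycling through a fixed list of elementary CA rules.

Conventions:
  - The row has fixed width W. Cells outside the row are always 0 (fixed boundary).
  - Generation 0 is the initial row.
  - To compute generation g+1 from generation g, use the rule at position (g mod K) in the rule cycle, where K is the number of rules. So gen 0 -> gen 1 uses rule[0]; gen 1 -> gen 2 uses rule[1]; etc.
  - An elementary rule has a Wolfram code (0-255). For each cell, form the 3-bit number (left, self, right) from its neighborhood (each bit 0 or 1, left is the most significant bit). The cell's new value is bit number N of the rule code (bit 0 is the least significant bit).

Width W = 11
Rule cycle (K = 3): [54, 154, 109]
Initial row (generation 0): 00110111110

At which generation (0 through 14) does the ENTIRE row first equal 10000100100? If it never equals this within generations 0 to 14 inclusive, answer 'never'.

Answer: never

Derivation:
Gen 0: 00110111110
Gen 1 (rule 54): 01001000001
Gen 2 (rule 154): 10110100010
Gen 3 (rule 109): 11111101010
Gen 4 (rule 54): 00000011111
Gen 5 (rule 154): 00000111110
Gen 6 (rule 109): 11110100010
Gen 7 (rule 54): 00001110111
Gen 8 (rule 154): 00011100110
Gen 9 (rule 109): 11010100110
Gen 10 (rule 54): 00111111001
Gen 11 (rule 154): 01111110110
Gen 12 (rule 109): 01000011110
Gen 13 (rule 54): 11100100001
Gen 14 (rule 154): 11011010010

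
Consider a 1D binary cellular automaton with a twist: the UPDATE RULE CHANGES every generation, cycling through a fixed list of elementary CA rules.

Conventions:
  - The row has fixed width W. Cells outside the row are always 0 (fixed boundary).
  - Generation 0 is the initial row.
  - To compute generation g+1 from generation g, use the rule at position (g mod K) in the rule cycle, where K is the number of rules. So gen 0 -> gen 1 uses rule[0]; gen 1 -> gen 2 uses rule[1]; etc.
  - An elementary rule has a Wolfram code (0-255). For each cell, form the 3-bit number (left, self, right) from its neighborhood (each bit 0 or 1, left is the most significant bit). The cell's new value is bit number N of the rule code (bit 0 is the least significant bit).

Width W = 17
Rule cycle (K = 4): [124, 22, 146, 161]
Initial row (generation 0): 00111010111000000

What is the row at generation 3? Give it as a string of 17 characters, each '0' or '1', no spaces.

Gen 0: 00111010111000000
Gen 1 (rule 124): 00101111101100000
Gen 2 (rule 22): 01100000000010000
Gen 3 (rule 146): 10010000000101000

Answer: 10010000000101000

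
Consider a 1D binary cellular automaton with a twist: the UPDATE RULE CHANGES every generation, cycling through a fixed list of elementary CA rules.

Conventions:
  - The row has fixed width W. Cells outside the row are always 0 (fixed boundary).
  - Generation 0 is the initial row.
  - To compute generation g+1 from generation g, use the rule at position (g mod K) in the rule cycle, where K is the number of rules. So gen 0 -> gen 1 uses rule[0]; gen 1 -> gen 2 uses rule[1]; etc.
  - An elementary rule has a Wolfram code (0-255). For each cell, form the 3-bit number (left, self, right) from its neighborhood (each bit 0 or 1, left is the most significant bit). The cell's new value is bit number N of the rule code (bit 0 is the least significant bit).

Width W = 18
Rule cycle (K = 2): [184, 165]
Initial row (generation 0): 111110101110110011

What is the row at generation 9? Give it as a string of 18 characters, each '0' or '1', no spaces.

Gen 0: 111110101110110011
Gen 1 (rule 184): 111101011101101010
Gen 2 (rule 165): 011011101010011110
Gen 3 (rule 184): 010111010101011101
Gen 4 (rule 165): 011010111111101011
Gen 5 (rule 184): 010101111111010110
Gen 6 (rule 165): 011110111110111000
Gen 7 (rule 184): 011101111101110100
Gen 8 (rule 165): 001010111010101101
Gen 9 (rule 184): 000101110101011010

Answer: 000101110101011010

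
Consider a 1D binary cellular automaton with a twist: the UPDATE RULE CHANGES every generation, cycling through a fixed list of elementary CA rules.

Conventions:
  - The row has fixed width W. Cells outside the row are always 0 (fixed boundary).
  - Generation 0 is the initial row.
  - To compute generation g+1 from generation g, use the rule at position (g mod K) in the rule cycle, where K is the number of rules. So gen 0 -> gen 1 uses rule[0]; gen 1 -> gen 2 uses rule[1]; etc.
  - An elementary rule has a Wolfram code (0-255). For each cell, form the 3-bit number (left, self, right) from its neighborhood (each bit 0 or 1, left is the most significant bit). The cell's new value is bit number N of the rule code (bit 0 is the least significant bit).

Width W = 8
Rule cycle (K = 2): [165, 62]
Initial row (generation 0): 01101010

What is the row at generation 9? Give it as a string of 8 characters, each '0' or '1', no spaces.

Answer: 10011000

Derivation:
Gen 0: 01101010
Gen 1 (rule 165): 00011110
Gen 2 (rule 62): 00110001
Gen 3 (rule 165): 10000101
Gen 4 (rule 62): 11001111
Gen 5 (rule 165): 00000110
Gen 6 (rule 62): 00001101
Gen 7 (rule 165): 11100011
Gen 8 (rule 62): 10010110
Gen 9 (rule 165): 10011000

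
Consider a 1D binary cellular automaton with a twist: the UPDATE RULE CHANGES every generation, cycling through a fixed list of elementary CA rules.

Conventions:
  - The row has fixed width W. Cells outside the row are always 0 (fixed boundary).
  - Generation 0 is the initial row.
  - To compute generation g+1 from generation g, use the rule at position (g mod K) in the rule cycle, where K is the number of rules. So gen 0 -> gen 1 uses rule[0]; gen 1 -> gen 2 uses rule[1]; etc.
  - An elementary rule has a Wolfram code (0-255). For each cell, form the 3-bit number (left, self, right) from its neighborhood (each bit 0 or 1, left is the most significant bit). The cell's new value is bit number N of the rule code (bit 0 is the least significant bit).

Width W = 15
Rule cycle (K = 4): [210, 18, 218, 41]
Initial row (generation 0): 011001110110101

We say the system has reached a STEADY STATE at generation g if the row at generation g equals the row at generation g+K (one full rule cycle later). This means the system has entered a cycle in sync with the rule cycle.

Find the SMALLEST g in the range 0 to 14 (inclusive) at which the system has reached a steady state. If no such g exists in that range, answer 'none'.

Answer: none

Derivation:
Gen 0: 011001110110101
Gen 1 (rule 210): 101110110010000
Gen 2 (rule 18): 000000001101000
Gen 3 (rule 218): 000000011100100
Gen 4 (rule 41): 111111010000001
Gen 5 (rule 210): 011111001000010
Gen 6 (rule 18): 100000110100101
Gen 7 (rule 218): 010001110011000
Gen 8 (rule 41): 000101000010011
Gen 9 (rule 210): 001000100101101
Gen 10 (rule 18): 010101011000000
Gen 11 (rule 218): 100000011100000
Gen 12 (rule 41): 001111010001111
Gen 13 (rule 210): 010111001010111
Gen 14 (rule 18): 100000110000000
Gen 15 (rule 218): 010001111000000
Gen 16 (rule 41): 000101000011111
Gen 17 (rule 210): 001000100101111
Gen 18 (rule 18): 010101011000000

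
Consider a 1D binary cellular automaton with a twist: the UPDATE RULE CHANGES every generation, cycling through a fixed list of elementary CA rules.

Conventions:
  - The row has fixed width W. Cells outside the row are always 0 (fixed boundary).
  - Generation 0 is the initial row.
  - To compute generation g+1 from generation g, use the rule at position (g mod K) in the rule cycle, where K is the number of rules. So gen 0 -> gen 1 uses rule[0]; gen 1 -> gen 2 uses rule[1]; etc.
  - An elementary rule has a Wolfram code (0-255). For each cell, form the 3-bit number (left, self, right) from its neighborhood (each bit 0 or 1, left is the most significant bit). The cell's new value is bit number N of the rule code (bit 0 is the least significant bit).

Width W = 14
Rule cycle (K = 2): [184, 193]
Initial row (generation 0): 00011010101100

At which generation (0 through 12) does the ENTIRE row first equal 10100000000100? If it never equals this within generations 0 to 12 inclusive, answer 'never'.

Gen 0: 00011010101100
Gen 1 (rule 184): 00010101011010
Gen 2 (rule 193): 11000000001000
Gen 3 (rule 184): 10100000000100
Gen 4 (rule 193): 00001111110001
Gen 5 (rule 184): 00001111101000
Gen 6 (rule 193): 11100111100011
Gen 7 (rule 184): 11010111010010
Gen 8 (rule 193): 01000011000000
Gen 9 (rule 184): 00100010100000
Gen 10 (rule 193): 10001000001111
Gen 11 (rule 184): 01000100001110
Gen 12 (rule 193): 00010001100110

Answer: 3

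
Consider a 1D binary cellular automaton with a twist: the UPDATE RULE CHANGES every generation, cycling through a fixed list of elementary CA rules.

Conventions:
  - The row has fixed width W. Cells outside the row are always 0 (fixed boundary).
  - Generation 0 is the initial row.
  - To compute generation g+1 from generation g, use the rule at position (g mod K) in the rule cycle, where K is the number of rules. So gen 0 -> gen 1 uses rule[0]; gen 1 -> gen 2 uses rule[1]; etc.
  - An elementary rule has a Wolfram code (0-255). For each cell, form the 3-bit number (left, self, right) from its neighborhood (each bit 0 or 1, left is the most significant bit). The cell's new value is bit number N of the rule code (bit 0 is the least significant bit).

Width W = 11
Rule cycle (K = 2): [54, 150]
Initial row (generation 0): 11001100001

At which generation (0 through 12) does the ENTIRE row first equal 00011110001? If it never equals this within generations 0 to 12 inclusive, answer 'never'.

Gen 0: 11001100001
Gen 1 (rule 54): 00110010011
Gen 2 (rule 150): 01001111100
Gen 3 (rule 54): 11110000010
Gen 4 (rule 150): 01101000111
Gen 5 (rule 54): 10011101000
Gen 6 (rule 150): 11101001100
Gen 7 (rule 54): 00011110010
Gen 8 (rule 150): 00101101111
Gen 9 (rule 54): 01110010000
Gen 10 (rule 150): 10101111000
Gen 11 (rule 54): 11110000100
Gen 12 (rule 150): 01101001110

Answer: never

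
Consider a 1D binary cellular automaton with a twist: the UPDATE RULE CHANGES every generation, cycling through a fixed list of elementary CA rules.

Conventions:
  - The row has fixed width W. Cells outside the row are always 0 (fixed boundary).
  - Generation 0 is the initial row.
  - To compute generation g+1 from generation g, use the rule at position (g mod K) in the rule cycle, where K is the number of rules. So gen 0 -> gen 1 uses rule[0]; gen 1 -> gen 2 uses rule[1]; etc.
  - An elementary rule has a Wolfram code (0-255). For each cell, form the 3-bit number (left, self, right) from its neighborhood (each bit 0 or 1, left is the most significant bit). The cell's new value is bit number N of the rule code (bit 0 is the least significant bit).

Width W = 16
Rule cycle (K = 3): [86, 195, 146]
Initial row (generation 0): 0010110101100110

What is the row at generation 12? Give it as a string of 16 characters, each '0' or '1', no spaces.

Gen 0: 0010110101100110
Gen 1 (rule 86): 0110010100111011
Gen 2 (rule 195): 1010100001011001
Gen 3 (rule 146): 0000010010000110
Gen 4 (rule 86): 0000111111001011
Gen 5 (rule 195): 1111011111010001
Gen 6 (rule 146): 0110001110001010
Gen 7 (rule 86): 1011010011011011
Gen 8 (rule 195): 0001000101001001
Gen 9 (rule 146): 0010101000110110
Gen 10 (rule 86): 0110101101010011
Gen 11 (rule 195): 1010000100000101
Gen 12 (rule 146): 0001001010001000

Answer: 0001001010001000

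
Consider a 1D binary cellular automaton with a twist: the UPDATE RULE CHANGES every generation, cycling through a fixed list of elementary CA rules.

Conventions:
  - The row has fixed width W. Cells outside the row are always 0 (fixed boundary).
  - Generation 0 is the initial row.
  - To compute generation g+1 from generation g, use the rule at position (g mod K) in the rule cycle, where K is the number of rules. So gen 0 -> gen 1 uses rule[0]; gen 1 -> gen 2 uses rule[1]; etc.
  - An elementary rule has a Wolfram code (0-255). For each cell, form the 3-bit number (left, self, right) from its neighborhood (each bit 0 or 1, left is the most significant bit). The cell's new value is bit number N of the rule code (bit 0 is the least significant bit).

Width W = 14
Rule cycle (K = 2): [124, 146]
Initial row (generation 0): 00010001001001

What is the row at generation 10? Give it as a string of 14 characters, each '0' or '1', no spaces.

Answer: 00010100010110

Derivation:
Gen 0: 00010001001001
Gen 1 (rule 124): 00011001101101
Gen 2 (rule 146): 00100110000000
Gen 3 (rule 124): 00110111000000
Gen 4 (rule 146): 01000010100000
Gen 5 (rule 124): 01100011110000
Gen 6 (rule 146): 10010101101000
Gen 7 (rule 124): 11011111111100
Gen 8 (rule 146): 00001111111010
Gen 9 (rule 124): 00001000001111
Gen 10 (rule 146): 00010100010110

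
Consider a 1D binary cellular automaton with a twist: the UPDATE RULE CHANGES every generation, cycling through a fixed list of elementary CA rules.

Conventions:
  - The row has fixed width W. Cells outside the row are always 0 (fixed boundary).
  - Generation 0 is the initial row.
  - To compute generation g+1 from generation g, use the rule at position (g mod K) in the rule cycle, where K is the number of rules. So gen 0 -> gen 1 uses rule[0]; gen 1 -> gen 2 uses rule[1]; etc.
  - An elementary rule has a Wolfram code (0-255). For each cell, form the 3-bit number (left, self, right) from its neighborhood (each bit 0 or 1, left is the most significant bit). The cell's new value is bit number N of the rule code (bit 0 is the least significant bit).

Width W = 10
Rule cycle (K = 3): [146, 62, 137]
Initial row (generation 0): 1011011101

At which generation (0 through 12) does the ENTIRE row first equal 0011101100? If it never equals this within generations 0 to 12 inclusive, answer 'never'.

Answer: never

Derivation:
Gen 0: 1011011101
Gen 1 (rule 146): 0000001000
Gen 2 (rule 62): 0000011100
Gen 3 (rule 137): 1111011001
Gen 4 (rule 146): 0110000110
Gen 5 (rule 62): 1101001101
Gen 6 (rule 137): 1000001000
Gen 7 (rule 146): 0100010100
Gen 8 (rule 62): 1110111110
Gen 9 (rule 137): 1100111100
Gen 10 (rule 146): 0011011010
Gen 11 (rule 62): 0110110111
Gen 12 (rule 137): 0100100110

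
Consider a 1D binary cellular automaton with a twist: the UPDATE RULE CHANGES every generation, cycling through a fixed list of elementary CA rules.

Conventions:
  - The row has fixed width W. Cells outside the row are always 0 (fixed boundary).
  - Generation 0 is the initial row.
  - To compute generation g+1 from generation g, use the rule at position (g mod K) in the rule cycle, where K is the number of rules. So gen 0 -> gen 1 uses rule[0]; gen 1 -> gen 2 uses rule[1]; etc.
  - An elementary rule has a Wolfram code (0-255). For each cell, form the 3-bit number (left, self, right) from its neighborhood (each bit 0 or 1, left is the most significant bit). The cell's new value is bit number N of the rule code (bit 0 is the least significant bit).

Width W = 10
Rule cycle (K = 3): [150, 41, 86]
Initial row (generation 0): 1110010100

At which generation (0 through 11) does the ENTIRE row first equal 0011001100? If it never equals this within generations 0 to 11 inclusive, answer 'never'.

Answer: 2

Derivation:
Gen 0: 1110010100
Gen 1 (rule 150): 0101110110
Gen 2 (rule 41): 0011001100
Gen 3 (rule 86): 0101110110
Gen 4 (rule 150): 1100100001
Gen 5 (rule 41): 1000001100
Gen 6 (rule 86): 1100010110
Gen 7 (rule 150): 0010110001
Gen 8 (rule 41): 1001100100
Gen 9 (rule 86): 1110111110
Gen 10 (rule 150): 0100011101
Gen 11 (rule 41): 0001010010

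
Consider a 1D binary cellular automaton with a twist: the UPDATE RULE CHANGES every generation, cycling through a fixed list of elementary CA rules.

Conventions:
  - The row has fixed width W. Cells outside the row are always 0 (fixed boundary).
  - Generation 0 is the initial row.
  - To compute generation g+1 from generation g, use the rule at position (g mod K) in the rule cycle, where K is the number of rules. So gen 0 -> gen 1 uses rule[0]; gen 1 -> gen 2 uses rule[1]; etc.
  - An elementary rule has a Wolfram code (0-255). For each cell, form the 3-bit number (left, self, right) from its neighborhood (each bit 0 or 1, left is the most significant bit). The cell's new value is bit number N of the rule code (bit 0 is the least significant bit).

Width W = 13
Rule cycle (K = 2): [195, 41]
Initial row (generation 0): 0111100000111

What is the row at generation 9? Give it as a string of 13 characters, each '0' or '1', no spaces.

Gen 0: 0111100000111
Gen 1 (rule 195): 1011101111011
Gen 2 (rule 41): 0110011000110
Gen 3 (rule 195): 1010101011010
Gen 4 (rule 41): 0101010110100
Gen 5 (rule 195): 1000000010001
Gen 6 (rule 41): 0011111000100
Gen 7 (rule 195): 1101111011001
Gen 8 (rule 41): 1011000110000
Gen 9 (rule 195): 0001011010111

Answer: 0001011010111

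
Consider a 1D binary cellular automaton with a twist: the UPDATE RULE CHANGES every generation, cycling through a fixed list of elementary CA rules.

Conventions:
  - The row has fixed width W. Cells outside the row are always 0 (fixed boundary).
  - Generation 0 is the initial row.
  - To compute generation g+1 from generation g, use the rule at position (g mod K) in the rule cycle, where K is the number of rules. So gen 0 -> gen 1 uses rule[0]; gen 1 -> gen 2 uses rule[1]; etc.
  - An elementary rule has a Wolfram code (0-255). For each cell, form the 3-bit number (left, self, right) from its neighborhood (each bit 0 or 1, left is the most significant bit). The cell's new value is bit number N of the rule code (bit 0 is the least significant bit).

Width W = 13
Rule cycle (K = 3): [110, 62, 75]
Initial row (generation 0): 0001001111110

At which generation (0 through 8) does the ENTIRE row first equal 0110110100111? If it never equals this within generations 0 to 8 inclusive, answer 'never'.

Answer: 2

Derivation:
Gen 0: 0001001111110
Gen 1 (rule 110): 0011011000010
Gen 2 (rule 62): 0110110100111
Gen 3 (rule 75): 1110110001101
Gen 4 (rule 110): 1011110011111
Gen 5 (rule 62): 1110001110000
Gen 6 (rule 75): 1010111010111
Gen 7 (rule 110): 1111101111101
Gen 8 (rule 62): 1000011000011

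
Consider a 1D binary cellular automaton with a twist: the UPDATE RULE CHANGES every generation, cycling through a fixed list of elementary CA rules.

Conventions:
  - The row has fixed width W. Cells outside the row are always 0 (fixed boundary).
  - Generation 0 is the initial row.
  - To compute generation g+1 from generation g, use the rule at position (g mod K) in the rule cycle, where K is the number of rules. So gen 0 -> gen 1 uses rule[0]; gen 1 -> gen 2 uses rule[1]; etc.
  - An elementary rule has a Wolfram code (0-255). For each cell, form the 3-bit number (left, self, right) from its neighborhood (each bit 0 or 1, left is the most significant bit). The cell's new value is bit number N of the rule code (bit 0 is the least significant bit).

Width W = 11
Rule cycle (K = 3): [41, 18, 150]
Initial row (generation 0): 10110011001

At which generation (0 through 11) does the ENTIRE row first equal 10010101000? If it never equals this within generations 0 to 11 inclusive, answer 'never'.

Gen 0: 10110011001
Gen 1 (rule 41): 01100010000
Gen 2 (rule 18): 10010101000
Gen 3 (rule 150): 11110101100
Gen 4 (rule 41): 10001011001
Gen 5 (rule 18): 01010000110
Gen 6 (rule 150): 11011001001
Gen 7 (rule 41): 10110000000
Gen 8 (rule 18): 00001000000
Gen 9 (rule 150): 00011100000
Gen 10 (rule 41): 11010001111
Gen 11 (rule 18): 00001010000

Answer: 2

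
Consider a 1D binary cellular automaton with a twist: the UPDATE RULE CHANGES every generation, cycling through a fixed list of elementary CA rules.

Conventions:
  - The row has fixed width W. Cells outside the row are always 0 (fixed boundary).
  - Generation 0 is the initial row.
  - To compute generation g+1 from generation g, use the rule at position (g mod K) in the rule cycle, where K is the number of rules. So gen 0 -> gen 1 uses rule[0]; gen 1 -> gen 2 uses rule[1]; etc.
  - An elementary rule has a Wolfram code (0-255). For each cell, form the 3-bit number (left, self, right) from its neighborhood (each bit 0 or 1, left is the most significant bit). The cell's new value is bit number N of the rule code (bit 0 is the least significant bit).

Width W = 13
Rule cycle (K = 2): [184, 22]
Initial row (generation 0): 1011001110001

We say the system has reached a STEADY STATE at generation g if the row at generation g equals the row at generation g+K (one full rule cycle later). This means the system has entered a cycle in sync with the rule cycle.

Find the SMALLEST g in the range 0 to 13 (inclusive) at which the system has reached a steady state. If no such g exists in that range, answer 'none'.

Gen 0: 1011001110001
Gen 1 (rule 184): 0110101101000
Gen 2 (rule 22): 1000100001100
Gen 3 (rule 184): 0100010001010
Gen 4 (rule 22): 1110111011011
Gen 5 (rule 184): 1101110110110
Gen 6 (rule 22): 0000000000001
Gen 7 (rule 184): 0000000000000
Gen 8 (rule 22): 0000000000000
Gen 9 (rule 184): 0000000000000
Gen 10 (rule 22): 0000000000000
Gen 11 (rule 184): 0000000000000
Gen 12 (rule 22): 0000000000000
Gen 13 (rule 184): 0000000000000
Gen 14 (rule 22): 0000000000000
Gen 15 (rule 184): 0000000000000

Answer: 7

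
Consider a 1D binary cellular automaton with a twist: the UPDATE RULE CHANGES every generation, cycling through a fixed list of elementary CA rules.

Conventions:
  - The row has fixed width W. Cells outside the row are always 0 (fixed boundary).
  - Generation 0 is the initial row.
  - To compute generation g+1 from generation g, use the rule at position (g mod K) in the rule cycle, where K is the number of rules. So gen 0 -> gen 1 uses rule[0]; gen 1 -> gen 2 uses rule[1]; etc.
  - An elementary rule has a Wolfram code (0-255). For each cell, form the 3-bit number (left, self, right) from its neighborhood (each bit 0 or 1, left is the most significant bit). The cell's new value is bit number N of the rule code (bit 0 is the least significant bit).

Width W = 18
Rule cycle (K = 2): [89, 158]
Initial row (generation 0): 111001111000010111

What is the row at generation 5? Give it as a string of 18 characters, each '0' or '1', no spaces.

Gen 0: 111001111000010111
Gen 1 (rule 89): 101101001111000101
Gen 2 (rule 158): 101001111110101101
Gen 3 (rule 89): 000101000010001100
Gen 4 (rule 158): 001101100111011010
Gen 5 (rule 89): 101101110101011001

Answer: 101101110101011001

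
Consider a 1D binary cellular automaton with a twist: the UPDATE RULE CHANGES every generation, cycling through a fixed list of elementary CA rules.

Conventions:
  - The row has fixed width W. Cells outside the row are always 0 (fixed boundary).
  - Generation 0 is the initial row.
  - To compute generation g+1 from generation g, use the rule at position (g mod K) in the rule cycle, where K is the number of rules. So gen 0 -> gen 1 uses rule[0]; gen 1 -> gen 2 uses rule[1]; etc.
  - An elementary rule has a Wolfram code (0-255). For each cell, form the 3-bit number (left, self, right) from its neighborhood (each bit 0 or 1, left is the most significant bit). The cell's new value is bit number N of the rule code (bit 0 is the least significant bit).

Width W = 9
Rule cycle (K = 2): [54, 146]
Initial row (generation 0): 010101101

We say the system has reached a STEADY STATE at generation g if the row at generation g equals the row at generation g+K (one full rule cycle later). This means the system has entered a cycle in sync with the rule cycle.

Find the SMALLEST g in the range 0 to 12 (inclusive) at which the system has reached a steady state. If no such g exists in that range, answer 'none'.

Answer: none

Derivation:
Gen 0: 010101101
Gen 1 (rule 54): 111110011
Gen 2 (rule 146): 011101100
Gen 3 (rule 54): 100010010
Gen 4 (rule 146): 010101101
Gen 5 (rule 54): 111110011
Gen 6 (rule 146): 011101100
Gen 7 (rule 54): 100010010
Gen 8 (rule 146): 010101101
Gen 9 (rule 54): 111110011
Gen 10 (rule 146): 011101100
Gen 11 (rule 54): 100010010
Gen 12 (rule 146): 010101101
Gen 13 (rule 54): 111110011
Gen 14 (rule 146): 011101100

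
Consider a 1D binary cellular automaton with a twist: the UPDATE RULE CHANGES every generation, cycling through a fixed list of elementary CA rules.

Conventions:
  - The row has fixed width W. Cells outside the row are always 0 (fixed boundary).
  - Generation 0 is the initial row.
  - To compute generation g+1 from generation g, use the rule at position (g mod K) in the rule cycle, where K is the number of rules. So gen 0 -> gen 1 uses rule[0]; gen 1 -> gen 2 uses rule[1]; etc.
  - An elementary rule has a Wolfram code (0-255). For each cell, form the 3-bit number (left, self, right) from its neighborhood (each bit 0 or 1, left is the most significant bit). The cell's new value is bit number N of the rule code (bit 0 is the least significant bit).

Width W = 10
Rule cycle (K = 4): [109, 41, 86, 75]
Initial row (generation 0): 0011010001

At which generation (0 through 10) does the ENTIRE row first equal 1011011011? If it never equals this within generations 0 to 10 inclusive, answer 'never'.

Gen 0: 0011010001
Gen 1 (rule 109): 1011110101
Gen 2 (rule 41): 0110001010
Gen 3 (rule 86): 1011011011
Gen 4 (rule 75): 0011011011
Gen 5 (rule 109): 1011111111
Gen 6 (rule 41): 0110000000
Gen 7 (rule 86): 1011000000
Gen 8 (rule 75): 0011011111
Gen 9 (rule 109): 1011110001
Gen 10 (rule 41): 0110000100

Answer: 3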